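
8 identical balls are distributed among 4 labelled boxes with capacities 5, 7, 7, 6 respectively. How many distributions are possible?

149

Without the upper bounds there are C(11,3) = 165 ways to split 8 among 4 boxes.
Subtract solutions that violate a single cap (substitute x_i' = x_i − (cap_i+1)): x_1 ≥ 6 gives C(5,3) = 10; x_2 ≥ 8 gives C(3,3) = 1; x_3 ≥ 8 gives C(3,3) = 1; x_4 ≥ 7 gives C(4,3) = 4. Together 16.
No two caps can be exceeded simultaneously, so the pair terms are all 0.
By inclusion–exclusion the count is 165 − 16 + 0 = 149.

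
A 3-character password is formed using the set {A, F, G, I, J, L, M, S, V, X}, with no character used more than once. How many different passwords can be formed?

Choose and order 3 of the 10 symbols: the first character has 10 options, the next 9, then 8.
10 × 9 × 8 = 720.

720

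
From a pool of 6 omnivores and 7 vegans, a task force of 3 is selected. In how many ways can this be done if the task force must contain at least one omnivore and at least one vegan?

Unrestricted: C(13,3) = 286 ways to pick any 3 of the 13.
Subtract selections that omit an entire group: no omnivores → C(7,3) = 35; no vegans → C(6,3) = 20.
Both groups omitted at once is impossible, so 286 − 55 = 231.

231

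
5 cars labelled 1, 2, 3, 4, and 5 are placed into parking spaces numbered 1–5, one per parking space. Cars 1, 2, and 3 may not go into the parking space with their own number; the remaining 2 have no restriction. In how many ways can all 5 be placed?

Let Aᵢ (for i ∈ {1, 2, 3}) be the placements that put car i in its forbidden parking space. Any j of these fix j positions, leaving (5−j)! ways to fill the rest, and there are C(3,j) ways to pick which j.
By inclusion–exclusion, the number of valid placements is Σ_{j=0}^{3} (−1)^j C(3,j)·(5−j)!.
Computing: 120 − 72 + 18 − 2 = 64.

64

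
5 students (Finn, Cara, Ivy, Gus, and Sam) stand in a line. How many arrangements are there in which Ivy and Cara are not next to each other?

Of the 5! = 120 arrangements, those with Ivy and Cara adjacent number 2 × 4! = 48 (treat the pair as a block with 2 internal orders).
So 120 − 48 = 72 arrangements keep them apart.

72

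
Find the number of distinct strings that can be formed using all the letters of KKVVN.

30

The 5 letters of KKVVN have repeats: K appearing twice and V appearing twice.
The number of distinct arrangements is 5!/(2!·2!) = 120/4 = 30.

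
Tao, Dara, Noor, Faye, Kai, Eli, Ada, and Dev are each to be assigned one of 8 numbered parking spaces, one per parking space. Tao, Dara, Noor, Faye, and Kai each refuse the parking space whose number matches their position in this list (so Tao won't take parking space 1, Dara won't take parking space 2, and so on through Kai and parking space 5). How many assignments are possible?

Let Aᵢ (for 1 ≤ i ≤ 5) be the placements that put person i in their forbidden parking space. Any j of these fix j positions, leaving (8−j)! ways to fill the rest, and there are C(5,j) ways to pick which j.
By inclusion–exclusion, the number of valid placements is Σ_{j=0}^{5} (−1)^j C(5,j)·(8−j)!.
Computing: 40320 − 25200 + 7200 − 1200 + 120 − 6 = 21234.

21234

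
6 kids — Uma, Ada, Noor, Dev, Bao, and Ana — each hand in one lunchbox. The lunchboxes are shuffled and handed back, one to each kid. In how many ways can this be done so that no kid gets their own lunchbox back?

265

Let Aᵢ be the assignments in which kid i gets their own lunchbox. We want the size of the complement of A₁∪…∪A_6.
By inclusion–exclusion this is Σ_{j=0}^{6} (−1)^j C(6,j)·(6−j)!.
Computing: 720 − 720 + 360 − 120 + 30 − 6 + 1 = 265.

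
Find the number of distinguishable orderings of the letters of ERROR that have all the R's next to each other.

Treat the 3 copies of R as a single block. The multiset to arrange is then {RRR, E, O}, 3 items in all.
All 3 items are distinct, so there are (3)! = 6 arrangements.

6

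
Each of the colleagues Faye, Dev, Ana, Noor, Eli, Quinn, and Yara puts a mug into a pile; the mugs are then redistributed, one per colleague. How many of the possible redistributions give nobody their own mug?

1854

Let Aᵢ be the assignments in which colleague i gets their own mug. We want the size of the complement of A₁∪…∪A_7.
By inclusion–exclusion this is Σ_{j=0}^{7} (−1)^j C(7,j)·(7−j)!.
Computing: 5040 − 5040 + 2520 − 840 + 210 − 42 + 7 − 1 = 1854.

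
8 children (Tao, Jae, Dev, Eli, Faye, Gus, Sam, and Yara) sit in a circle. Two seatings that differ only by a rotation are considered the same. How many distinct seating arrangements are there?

Fix one person's seat to break rotational symmetry; the remaining 7 people can be arranged in (7)! = 5040 ways.

5040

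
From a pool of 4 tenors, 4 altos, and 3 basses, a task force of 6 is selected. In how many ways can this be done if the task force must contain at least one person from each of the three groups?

With no constraint there are C(11,6) = 462 possible selections.
Subtract selections that omit an entire group: no tenors → C(7,6) = 7; no altos → C(7,6) = 7; no basses → C(8,6) = 28.
Add back selections omitting two groups (i.e. drawn from a single group): C(4,6) + C(4,6) + C(3,6) = 0.
By inclusion–exclusion: 462 − 42 + 0 = 420.

420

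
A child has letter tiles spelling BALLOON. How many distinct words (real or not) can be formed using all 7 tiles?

1260

BALLOON has 7 letters with L appearing twice and O appearing twice.
Dividing 7! = 5040 by 2!·2! = 4 for the repeated letters gives 1260.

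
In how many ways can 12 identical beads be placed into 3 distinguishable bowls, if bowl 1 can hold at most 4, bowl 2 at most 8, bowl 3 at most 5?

20

By stars and bars, unrestricted non-negative solutions to x_1+…+x_3 = 12 number C(12+2,2) = 91.
Subtract solutions that violate a single cap (substitute x_i' = x_i − (cap_i+1)): x_1 ≥ 5 gives C(9,2) = 36; x_2 ≥ 9 gives C(5,2) = 10; x_3 ≥ 6 gives C(8,2) = 28. Together 74.
Add back pairs where two caps are both exceeded: 0 + 3 + 0 = 3.
By inclusion–exclusion the count is 91 − 74 + 3 = 20.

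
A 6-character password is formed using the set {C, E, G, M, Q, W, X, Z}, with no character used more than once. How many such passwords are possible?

20160

Choose and order 6 of the 8 symbols: the first character has 8 options, the next 7, and so on down to 3.
8 × 7 × 6 × 5 × 4 × 3 = 20160.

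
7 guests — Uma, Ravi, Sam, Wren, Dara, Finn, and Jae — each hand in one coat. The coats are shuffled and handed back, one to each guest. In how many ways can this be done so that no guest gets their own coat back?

Count assignments avoiding every fixed point. For any j of the 7 guests fixed to their own coat, the other 7−j can be arranged in (7−j)! ways.
By inclusion–exclusion this is Σ_{j=0}^{7} (−1)^j C(7,j)·(7−j)!.
Computing: 5040 − 5040 + 2520 − 840 + 210 − 42 + 7 − 1 = 1854.

1854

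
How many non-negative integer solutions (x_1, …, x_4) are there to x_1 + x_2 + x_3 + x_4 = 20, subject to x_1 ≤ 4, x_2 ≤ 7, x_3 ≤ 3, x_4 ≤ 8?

10

Ignoring the caps, the number of non-negative solutions to x_1+…+x_4 = 20 is C(23,3) = 1771.
Subtract solutions that violate a single cap (substitute x_i' = x_i − (cap_i+1)): x_1 ≥ 5 gives C(18,3) = 816; x_2 ≥ 8 gives C(15,3) = 455; x_3 ≥ 4 gives C(19,3) = 969; x_4 ≥ 9 gives C(14,3) = 364. Together 2604.
Add back pairs where two caps are both exceeded: 120 + 364 + 84 + 165 + 20 + 120 = 873.
Subtract triples: 20 + 0 + 10 + 0 = 30.
By inclusion–exclusion the count is 1771 − 2604 + 873 − 30 = 10.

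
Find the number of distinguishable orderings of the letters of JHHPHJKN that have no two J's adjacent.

2520

Total arrangements of JHHPHJKN: 8!/(3!·2!) = 3360.
Arrangements with the J's together: treat JJ as one letter, giving (7)!/(3!) = 840.
Subtracting, 3360 − 840 = 2520 arrangements keep the J's apart.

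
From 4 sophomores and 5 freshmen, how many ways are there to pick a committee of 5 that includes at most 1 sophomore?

21

Split by how many sophomores are chosen (0 through 1).
Sum: C(4,0)·C(5,5) + C(4,1)·C(5,4) = 1 + 20 = 21.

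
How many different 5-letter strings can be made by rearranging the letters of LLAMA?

30

Letter multiplicities in LLAMA: A×2, L×2, M×1.
Dividing 5! = 120 by 2!·2! = 4 for the repeated letters gives 30.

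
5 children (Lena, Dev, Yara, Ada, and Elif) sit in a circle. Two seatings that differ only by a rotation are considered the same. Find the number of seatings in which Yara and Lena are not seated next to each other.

Without the restriction there are (4)! = 24 seatings.
Those with Yara next to Lena: fuse the pair into one unit and seat 4 units around a circle — 2·(3)! = 12.
Subtracting, 24 − 12 = 12.

12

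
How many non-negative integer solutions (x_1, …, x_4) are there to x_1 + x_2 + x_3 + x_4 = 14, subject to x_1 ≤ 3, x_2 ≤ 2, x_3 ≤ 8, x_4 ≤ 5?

By stars and bars, unrestricted non-negative solutions to x_1+…+x_4 = 14 number C(14+3,3) = 680.
Subtract solutions that violate a single cap (substitute x_i' = x_i − (cap_i+1)): x_1 ≥ 4 gives C(13,3) = 286; x_2 ≥ 3 gives C(14,3) = 364; x_3 ≥ 9 gives C(8,3) = 56; x_4 ≥ 6 gives C(11,3) = 165. Together 871.
Add back pairs where two caps are both exceeded: 120 + 4 + 35 + 10 + 56 + 0 = 225.
Subtract triples: 0 + 4 + 0 + 0 = 4.
By inclusion–exclusion the count is 680 − 871 + 225 − 4 = 30.

30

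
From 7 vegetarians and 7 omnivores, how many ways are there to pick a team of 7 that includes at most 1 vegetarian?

Split by how many vegetarians are chosen (0 through 1).
Sum: C(7,0)·C(7,7) + C(7,1)·C(7,6) = 1 + 49 = 50.

50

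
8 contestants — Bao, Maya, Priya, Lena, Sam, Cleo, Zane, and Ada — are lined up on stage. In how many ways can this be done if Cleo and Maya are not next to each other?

30240

Of the 8! = 40320 arrangements, those with Cleo and Maya adjacent number 2 × 7! = 10080 (treat the pair as a block with 2 internal orders).
Complementary counting: 40320 − 10080 = 30240.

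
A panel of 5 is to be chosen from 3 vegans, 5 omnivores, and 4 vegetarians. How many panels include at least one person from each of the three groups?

Unrestricted: C(12,5) = 792 ways to pick any 5 of the 12.
Subtract selections that omit an entire group: no vegans → C(9,5) = 126; no omnivores → C(7,5) = 21; no vegetarians → C(8,5) = 56.
Add back selections omitting two groups (i.e. drawn from a single group): C(3,5) + C(5,5) + C(4,5) = 1.
By inclusion–exclusion: 792 − 203 + 1 = 590.

590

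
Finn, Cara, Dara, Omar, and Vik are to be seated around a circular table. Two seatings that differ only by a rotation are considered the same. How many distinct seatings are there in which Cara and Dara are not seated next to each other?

12

Without the restriction there are (4)! = 24 seatings.
Those with Cara next to Dara: fuse the pair into one unit and seat 4 units around a circle — 2·(3)! = 12.
Subtracting, 24 − 12 = 12.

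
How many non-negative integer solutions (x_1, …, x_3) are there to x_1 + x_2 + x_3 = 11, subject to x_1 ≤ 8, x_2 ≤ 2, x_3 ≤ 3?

Without the upper bounds there are C(13,2) = 78 ways to split 11 among 3 variables.
Subtract solutions that violate a single cap (substitute x_i' = x_i − (cap_i+1)): x_1 ≥ 9 gives C(4,2) = 6; x_2 ≥ 3 gives C(10,2) = 45; x_3 ≥ 4 gives C(9,2) = 36. Together 87.
Add back pairs where two caps are both exceeded: 0 + 0 + 15 = 15.
By inclusion–exclusion the count is 78 − 87 + 15 = 6.

6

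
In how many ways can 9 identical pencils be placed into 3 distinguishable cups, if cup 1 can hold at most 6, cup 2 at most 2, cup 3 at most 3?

Without the upper bounds there are C(11,2) = 55 ways to split 9 among 3 cups.
Subtract solutions that violate a single cap (substitute x_i' = x_i − (cap_i+1)): x_1 ≥ 7 gives C(4,2) = 6; x_2 ≥ 3 gives C(8,2) = 28; x_3 ≥ 4 gives C(7,2) = 21. Together 55.
Add back pairs where two caps are both exceeded: 0 + 0 + 6 = 6.
By inclusion–exclusion the count is 55 − 55 + 6 = 6.

6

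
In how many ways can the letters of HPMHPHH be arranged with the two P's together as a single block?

Treat the 2 copies of P as a single block. The multiset to arrange is then {PP, H, H, H, H, M}, 6 items in all.
That gives (6)!/(4!) = 30 arrangements.

30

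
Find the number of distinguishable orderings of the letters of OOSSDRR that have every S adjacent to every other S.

Treat the 2 copies of S as a single block. The multiset to arrange is then {SS, D, O, O, R, R}, 6 items in all.
That gives (6)!/(2!·2!) = 180 arrangements.

180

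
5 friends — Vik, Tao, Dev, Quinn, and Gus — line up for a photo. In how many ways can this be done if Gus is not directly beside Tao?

There are 5! = 120 arrangements in all. If Gus and Tao are adjacent, merging them into one block gives 2·(4)! = 48 arrangements.
Complementary counting: 120 − 48 = 72.

72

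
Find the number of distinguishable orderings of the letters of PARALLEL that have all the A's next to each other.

Treat the 2 copies of A as a single block. The multiset to arrange is then {AA, E, L, L, L, P, R}, 7 items in all.
That gives (7)!/(3!) = 840 arrangements.

840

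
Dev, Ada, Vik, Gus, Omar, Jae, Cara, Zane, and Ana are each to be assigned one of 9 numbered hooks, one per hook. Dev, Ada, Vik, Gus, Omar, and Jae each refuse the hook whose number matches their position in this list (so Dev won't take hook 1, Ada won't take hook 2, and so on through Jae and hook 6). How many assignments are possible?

183822

Let Aᵢ (for 1 ≤ i ≤ 6) be the placements that put person i in their forbidden hook. Any j of these fix j positions, leaving (9−j)! ways to fill the rest, and there are C(6,j) ways to pick which j.
By inclusion–exclusion, the number of valid placements is Σ_{j=0}^{6} (−1)^j C(6,j)·(9−j)!.
Computing: 362880 − 241920 + 75600 − 14400 + 1800 − 144 + 6 = 183822.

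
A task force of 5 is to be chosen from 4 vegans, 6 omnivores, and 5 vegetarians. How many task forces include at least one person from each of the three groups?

With no constraint there are C(15,5) = 3003 possible selections.
Subtract selections that omit an entire group: no vegans → C(11,5) = 462; no omnivores → C(9,5) = 126; no vegetarians → C(10,5) = 252.
Add back selections omitting two groups (i.e. drawn from a single group): C(4,5) + C(6,5) + C(5,5) = 7.
By inclusion–exclusion: 3003 − 840 + 7 = 2170.

2170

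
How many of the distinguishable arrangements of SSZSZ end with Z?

Fix Z in the last position and arrange the remaining 4 letters.
Those 4 letters have S appearing 3 times, giving (4)!/(3!) = 4.

4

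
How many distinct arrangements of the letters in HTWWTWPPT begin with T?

With the first slot taken by T, it remains to arrange the other 8 letters (HWWTWPPT).
Those 8 letters have P appearing twice, T appearing twice, and W appearing 3 times, giving (8)!/(3!·2!·2!) = 1680.

1680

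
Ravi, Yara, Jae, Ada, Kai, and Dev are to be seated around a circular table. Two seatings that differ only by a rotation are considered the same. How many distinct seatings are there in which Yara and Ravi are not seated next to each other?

All circular seatings of 6 people number (5)! = 120.
Those with Yara next to Ravi: fuse the pair into one unit and seat 5 units around a circle — 2·(4)! = 48.
Subtracting, 120 − 48 = 72.

72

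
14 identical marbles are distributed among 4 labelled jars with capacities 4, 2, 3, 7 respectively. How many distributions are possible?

10

By stars and bars, unrestricted non-negative solutions to x_1+…+x_4 = 14 number C(14+3,3) = 680.
Subtract solutions that violate a single cap (substitute x_i' = x_i − (cap_i+1)): x_1 ≥ 5 gives C(12,3) = 220; x_2 ≥ 3 gives C(14,3) = 364; x_3 ≥ 4 gives C(13,3) = 286; x_4 ≥ 8 gives C(9,3) = 84. Together 954.
Add back pairs where two caps are both exceeded: 84 + 56 + 4 + 120 + 20 + 10 = 294.
Subtract triples: 10 + 0 + 0 + 0 = 10.
By inclusion–exclusion the count is 680 − 954 + 294 − 10 = 10.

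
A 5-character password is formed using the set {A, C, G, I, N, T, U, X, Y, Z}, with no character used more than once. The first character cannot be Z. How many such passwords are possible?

The first character has 10−1 = 9 choices (anything except Z).
The remaining 4 characters are filled from the other 9 symbols without repetition: 9 × 8 × 7 × 6 = 3024.
Total: 9 × 3024 = 27216.

27216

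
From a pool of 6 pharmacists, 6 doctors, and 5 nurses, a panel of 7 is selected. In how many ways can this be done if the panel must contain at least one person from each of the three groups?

17996

Total 7-person selections from all 17: C(17,7) = 19448.
Subtract selections that omit an entire group: no pharmacists → C(11,7) = 330; no doctors → C(11,7) = 330; no nurses → C(12,7) = 792.
Add back selections omitting two groups (i.e. drawn from a single group): C(6,7) + C(6,7) + C(5,7) = 0.
By inclusion–exclusion: 19448 − 1452 + 0 = 17996.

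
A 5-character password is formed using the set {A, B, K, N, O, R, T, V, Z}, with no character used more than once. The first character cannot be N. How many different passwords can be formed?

The first character has 9−1 = 8 choices (anything except N).
The remaining 4 characters are filled from the other 8 symbols without repetition: 8 × 7 × 6 × 5 = 1680.
Total: 8 × 1680 = 13440.

13440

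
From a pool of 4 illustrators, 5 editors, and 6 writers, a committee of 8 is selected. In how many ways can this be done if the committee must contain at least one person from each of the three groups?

6216

With no constraint there are C(15,8) = 6435 possible selections.
Subtract selections that omit an entire group: no illustrators → C(11,8) = 165; no editors → C(10,8) = 45; no writers → C(9,8) = 9.
Add back selections omitting two groups (i.e. drawn from a single group): C(4,8) + C(5,8) + C(6,8) = 0.
By inclusion–exclusion: 6435 − 219 + 0 = 6216.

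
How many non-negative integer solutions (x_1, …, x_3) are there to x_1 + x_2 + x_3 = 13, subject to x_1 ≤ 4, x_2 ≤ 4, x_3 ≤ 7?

6

Without the upper bounds there are C(15,2) = 105 ways to split 13 among 3 variables.
Subtract solutions that violate a single cap (substitute x_i' = x_i − (cap_i+1)): x_1 ≥ 5 gives C(10,2) = 45; x_2 ≥ 5 gives C(10,2) = 45; x_3 ≥ 8 gives C(7,2) = 21. Together 111.
Add back pairs where two caps are both exceeded: 10 + 1 + 1 = 12.
By inclusion–exclusion the count is 105 − 111 + 12 = 6.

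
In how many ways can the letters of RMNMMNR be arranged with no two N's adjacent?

150

Total arrangements of RMNMMNR: 7!/(3!·2!·2!) = 210.
If the two N's are adjacent, glue them into one block, leaving 6 items to arrange: (6)!/(3!·2!) = 60 ways.
Hence 210 − 60 = 150.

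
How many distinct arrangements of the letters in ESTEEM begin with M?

Fix M in the first position and arrange the remaining 5 letters.
Those 5 letters have E appearing 3 times, giving (5)!/(3!) = 20.

20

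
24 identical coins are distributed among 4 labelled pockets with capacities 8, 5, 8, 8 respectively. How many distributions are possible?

Ignoring the caps, the number of non-negative solutions to x_1+…+x_4 = 24 is C(27,3) = 2925.
Subtract solutions that violate a single cap (substitute x_i' = x_i − (cap_i+1)): x_1 ≥ 9 gives C(18,3) = 816; x_2 ≥ 6 gives C(21,3) = 1330; x_3 ≥ 9 gives C(18,3) = 816; x_4 ≥ 9 gives C(18,3) = 816. Together 3778.
Add back pairs where two caps are both exceeded: 220 + 84 + 84 + 220 + 220 + 84 = 912.
Subtract triples: 1 + 1 + 0 + 1 = 3.
By inclusion–exclusion the count is 2925 − 3778 + 912 − 3 = 56.

56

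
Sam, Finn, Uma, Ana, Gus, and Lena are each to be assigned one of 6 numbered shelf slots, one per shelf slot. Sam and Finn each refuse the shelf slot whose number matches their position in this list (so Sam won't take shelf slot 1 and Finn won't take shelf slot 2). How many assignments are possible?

504

Let Aᵢ (for i ∈ {1, 2}) be the placements that put person i in their forbidden shelf slot. Any j of these fix j positions, leaving (6−j)! ways to fill the rest, and there are C(2,j) ways to pick which j.
By inclusion–exclusion, the number of valid placements is Σ_{j=0}^{2} (−1)^j C(2,j)·(6−j)!.
Computing: 720 − 240 + 24 = 504.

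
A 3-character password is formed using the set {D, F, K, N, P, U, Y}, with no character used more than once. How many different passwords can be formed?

Choose and order 3 of the 7 symbols: the first character has 7 options, the next 6, then 5.
7 × 6 × 5 = 210.

210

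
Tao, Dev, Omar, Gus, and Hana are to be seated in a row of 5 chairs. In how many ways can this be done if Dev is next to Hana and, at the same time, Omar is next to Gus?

Treat {Dev,Hana} as one block (2 orders) and {Omar,Gus} as another (2 orders).
That leaves 3 units to arrange: 2 × 2 × 3! = 4 × 6 = 24.

24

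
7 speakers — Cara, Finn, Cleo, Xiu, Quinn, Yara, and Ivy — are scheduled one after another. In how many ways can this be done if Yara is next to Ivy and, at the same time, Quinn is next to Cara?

Treat {Yara,Ivy} as one block (2 orders) and {Quinn,Cara} as another (2 orders).
That leaves 5 units to arrange: 2 × 2 × 5! = 4 × 120 = 480.

480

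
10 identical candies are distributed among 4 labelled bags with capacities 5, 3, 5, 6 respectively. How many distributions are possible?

114

By stars and bars, unrestricted non-negative solutions to x_1+…+x_4 = 10 number C(10+3,3) = 286.
Subtract solutions that violate a single cap (substitute x_i' = x_i − (cap_i+1)): x_1 ≥ 6 gives C(7,3) = 35; x_2 ≥ 4 gives C(9,3) = 84; x_3 ≥ 6 gives C(7,3) = 35; x_4 ≥ 7 gives C(6,3) = 20. Together 174.
Add back pairs where two caps are both exceeded: 1 + 0 + 0 + 1 + 0 + 0 = 2.
By inclusion–exclusion the count is 286 − 174 + 2 = 114.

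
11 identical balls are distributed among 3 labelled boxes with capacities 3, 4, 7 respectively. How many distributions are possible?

10

Ignoring the caps, the number of non-negative solutions to x_1+…+x_3 = 11 is C(13,2) = 78.
Subtract solutions that violate a single cap (substitute x_i' = x_i − (cap_i+1)): x_1 ≥ 4 gives C(9,2) = 36; x_2 ≥ 5 gives C(8,2) = 28; x_3 ≥ 8 gives C(5,2) = 10. Together 74.
Add back pairs where two caps are both exceeded: 6 + 0 + 0 = 6.
By inclusion–exclusion the count is 78 − 74 + 6 = 10.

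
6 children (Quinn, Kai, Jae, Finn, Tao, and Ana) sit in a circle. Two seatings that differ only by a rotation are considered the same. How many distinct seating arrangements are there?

Fix one person's seat to break rotational symmetry; the remaining 5 people can be arranged in (5)! = 120 ways.

120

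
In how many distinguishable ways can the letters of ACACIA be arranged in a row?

The 6 letters of ACACIA have repeats: A appearing 3 times and C appearing twice.
The number of distinct arrangements is 6!/(3!·2!) = 720/12 = 60.

60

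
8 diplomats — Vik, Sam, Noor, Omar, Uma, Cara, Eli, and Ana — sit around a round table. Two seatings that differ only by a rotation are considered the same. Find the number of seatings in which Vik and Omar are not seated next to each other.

3600

Without the restriction there are (7)! = 5040 seatings.
Those with Vik next to Omar: fuse the pair into one unit and seat 7 units around a circle — 2·(6)! = 1440.
Subtracting, 5040 − 1440 = 3600.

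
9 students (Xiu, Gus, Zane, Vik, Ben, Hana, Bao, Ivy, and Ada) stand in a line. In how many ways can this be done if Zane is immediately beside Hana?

80640

Glue Zane and Hana into one block (2 internal orders), leaving 8 units to arrange in a row.
So the count is 2·(8)! = 80640.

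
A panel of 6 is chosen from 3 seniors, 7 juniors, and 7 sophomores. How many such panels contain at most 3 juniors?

10584

Split by how many juniors are chosen (0 through 3).
Sum: C(7,0)·C(10,6) + C(7,1)·C(10,5) + C(7,2)·C(10,4) + C(7,3)·C(10,3) = 210 + 1764 + 4410 + 4200 = 10584.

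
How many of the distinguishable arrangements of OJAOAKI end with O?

360

With the last slot taken by O, it remains to arrange the other 6 letters (JAOAKI).
Those 6 letters have A appearing twice, giving (6)!/(2!) = 360.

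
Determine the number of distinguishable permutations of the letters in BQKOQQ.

BQKOQQ has 6 letters with Q appearing 3 times.
The number of distinct arrangements is 6!/(3!) = 720/6 = 120.

120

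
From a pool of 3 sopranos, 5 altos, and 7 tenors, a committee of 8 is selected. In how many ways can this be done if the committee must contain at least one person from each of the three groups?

5894

Total 8-person selections from all 15: C(15,8) = 6435.
Selections missing a whole group: no sopranos → C(12,8) = 495; no altos → C(10,8) = 45; no tenors → C(8,8) = 1.
Add back selections omitting two groups (i.e. drawn from a single group): C(3,8) + C(5,8) + C(7,8) = 0.
By inclusion–exclusion: 6435 − 541 + 0 = 5894.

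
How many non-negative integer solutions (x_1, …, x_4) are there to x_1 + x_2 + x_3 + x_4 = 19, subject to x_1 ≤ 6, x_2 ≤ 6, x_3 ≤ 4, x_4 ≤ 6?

By stars and bars, unrestricted non-negative solutions to x_1+…+x_4 = 19 number C(19+3,3) = 1540.
Subtract solutions that violate a single cap (substitute x_i' = x_i − (cap_i+1)): x_1 ≥ 7 gives C(15,3) = 455; x_2 ≥ 7 gives C(15,3) = 455; x_3 ≥ 5 gives C(17,3) = 680; x_4 ≥ 7 gives C(15,3) = 455. Together 2045.
Add back pairs where two caps are both exceeded: 56 + 120 + 56 + 120 + 56 + 120 = 528.
Subtract triples: 1 + 0 + 1 + 1 = 3.
By inclusion–exclusion the count is 1540 − 2045 + 528 − 3 = 20.

20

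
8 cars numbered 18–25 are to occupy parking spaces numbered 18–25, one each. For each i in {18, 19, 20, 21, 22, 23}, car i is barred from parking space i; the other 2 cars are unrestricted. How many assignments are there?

18806

Let Aᵢ (for 18 ≤ i ≤ 23) be the placements that put car i in its forbidden parking space. Any j of these fix j positions, leaving (8−j)! ways to fill the rest, and there are C(6,j) ways to pick which j.
By inclusion–exclusion, the number of valid placements is Σ_{j=0}^{6} (−1)^j C(6,j)·(8−j)!.
Computing: 40320 − 30240 + 10800 − 2400 + 360 − 36 + 2 = 18806.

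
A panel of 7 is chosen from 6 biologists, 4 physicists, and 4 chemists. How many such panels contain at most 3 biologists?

2416

Split by how many biologists are chosen (0 through 3).
Sum: C(6,0)·C(8,7) + C(6,1)·C(8,6) + C(6,2)·C(8,5) + C(6,3)·C(8,4) = 8 + 168 + 840 + 1400 = 2416.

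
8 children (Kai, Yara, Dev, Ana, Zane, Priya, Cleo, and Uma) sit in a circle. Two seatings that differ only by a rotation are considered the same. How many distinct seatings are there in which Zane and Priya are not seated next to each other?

All circular seatings of 8 people number (7)! = 5040.
Seatings with Zane beside Priya: treat them as a block with 2 internal orders, giving 2 × (6)! = 1440.
Subtracting, 5040 − 1440 = 3600.

3600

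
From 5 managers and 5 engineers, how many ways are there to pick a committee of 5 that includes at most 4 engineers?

251

Split by how many engineers are chosen (0 through 4).
Sum: C(5,0)·C(5,5) + C(5,1)·C(5,4) + C(5,2)·C(5,3) + C(5,3)·C(5,2) + C(5,4)·C(5,1) = 1 + 25 + 100 + 100 + 25 = 251.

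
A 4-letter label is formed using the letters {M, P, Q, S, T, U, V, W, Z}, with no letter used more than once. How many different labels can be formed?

3024

This is a permutation of 4 out of 9: P(9,4) = 9!/5!.
That product is 9 × 8 × 7 × 6 = 3024.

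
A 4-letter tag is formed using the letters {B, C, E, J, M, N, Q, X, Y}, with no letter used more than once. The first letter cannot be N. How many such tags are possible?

2688

The first letter has 9−1 = 8 choices (anything except N).
The remaining 3 letters are filled from the other 8 symbols without repetition: 8 × 7 × 6 = 336.
Total: 8 × 336 = 2688.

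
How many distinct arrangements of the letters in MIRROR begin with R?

60

With the first slot taken by R, it remains to arrange the other 5 letters (MIROR).
Those 5 letters have R appearing twice, giving (5)!/(2!) = 60.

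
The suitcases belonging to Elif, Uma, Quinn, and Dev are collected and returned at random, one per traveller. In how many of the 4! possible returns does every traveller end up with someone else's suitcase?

Let Aᵢ be the assignments in which traveller i gets their own suitcase. We want the size of the complement of A₁∪…∪A_4.
By inclusion–exclusion this is Σ_{j=0}^{4} (−1)^j C(4,j)·(4−j)!.
Computing: 24 − 24 + 12 − 4 + 1 = 9.

9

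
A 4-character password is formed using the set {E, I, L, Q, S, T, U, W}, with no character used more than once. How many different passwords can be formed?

1680

This is a permutation of 4 out of 8: P(8,4) = 8!/4!.
8 × 7 × 6 × 5 = 1680.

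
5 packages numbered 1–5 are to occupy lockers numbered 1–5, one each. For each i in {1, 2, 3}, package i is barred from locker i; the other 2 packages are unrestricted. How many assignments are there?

64

Let Aᵢ (for i ∈ {1, 2, 3}) be the placements that put package i in its forbidden locker. Any j of these fix j positions, leaving (5−j)! ways to fill the rest, and there are C(3,j) ways to pick which j.
By inclusion–exclusion, the number of valid placements is Σ_{j=0}^{3} (−1)^j C(3,j)·(5−j)!.
Computing: 120 − 72 + 18 − 2 = 64.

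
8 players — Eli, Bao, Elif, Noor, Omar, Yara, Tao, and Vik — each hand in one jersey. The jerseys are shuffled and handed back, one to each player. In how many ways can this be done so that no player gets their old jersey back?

Count assignments avoiding every fixed point. For any j of the 8 players fixed to their old jersey, the other 8−j can be arranged in (8−j)! ways.
By inclusion–exclusion this is Σ_{j=0}^{8} (−1)^j C(8,j)·(8−j)!.
Computing: 40320 − 40320 + 20160 − 6720 + 1680 − 336 + 56 − 8 + 1 = 14833.

14833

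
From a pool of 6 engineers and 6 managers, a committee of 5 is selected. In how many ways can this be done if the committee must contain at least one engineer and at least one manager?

780

Unrestricted: C(12,5) = 792 ways to pick any 5 of the 12.
Subtract selections that omit an entire group: no engineers → C(6,5) = 6; no managers → C(6,5) = 6.
Both groups omitted at once is impossible, so 792 − 12 = 780.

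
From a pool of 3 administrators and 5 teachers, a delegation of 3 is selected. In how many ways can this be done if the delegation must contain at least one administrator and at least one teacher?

Unrestricted: C(8,3) = 56 ways to pick any 3 of the 8.
Selections missing a whole group: no administrators → C(5,3) = 10; no teachers → C(3,3) = 1.
Both groups omitted at once is impossible, so 56 − 11 = 45.

45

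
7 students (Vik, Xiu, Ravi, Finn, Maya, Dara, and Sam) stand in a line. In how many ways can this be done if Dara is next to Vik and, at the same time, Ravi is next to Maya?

Treat {Dara,Vik} as one block (2 orders) and {Ravi,Maya} as another (2 orders).
That leaves 5 units to arrange: 2 × 2 × 5! = 4 × 120 = 480.

480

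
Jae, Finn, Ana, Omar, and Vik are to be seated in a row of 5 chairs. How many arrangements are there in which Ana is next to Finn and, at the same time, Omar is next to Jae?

24

Treat {Ana,Finn} as one block (2 orders) and {Omar,Jae} as another (2 orders).
That leaves 3 units to arrange: 2 × 2 × 3! = 4 × 6 = 24.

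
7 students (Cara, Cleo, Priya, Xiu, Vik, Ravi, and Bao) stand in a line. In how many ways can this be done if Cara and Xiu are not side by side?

3600

There are 7! = 5040 arrangements in all. If Cara and Xiu are adjacent, merging them into one block gives 2·(6)! = 1440 arrangements.
So 5040 − 1440 = 3600 arrangements keep them apart.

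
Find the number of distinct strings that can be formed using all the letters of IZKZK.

30

Letter multiplicities in IZKZK: I×1, K×2, Z×2.
So there are 5! / (2!·2!) = 30 distinguishable arrangements.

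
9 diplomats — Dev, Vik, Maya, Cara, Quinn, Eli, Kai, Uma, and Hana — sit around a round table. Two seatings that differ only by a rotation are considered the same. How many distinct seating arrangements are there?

Around a circle, 9 distinct people have 9!/9 = (8)! = 40320 rotationally distinct seatings.

40320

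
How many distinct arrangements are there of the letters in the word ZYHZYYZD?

1120

ZYHZYYZD has 8 letters with Y appearing 3 times and Z appearing 3 times.
The number of distinct arrangements is 8!/(3!·3!) = 40320/36 = 1120.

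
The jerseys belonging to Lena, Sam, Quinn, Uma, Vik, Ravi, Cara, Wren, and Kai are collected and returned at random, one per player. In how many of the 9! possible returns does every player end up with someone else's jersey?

This is the derangement count D_9: permutations of 9 items with no fixed point.
By inclusion–exclusion this is Σ_{j=0}^{9} (−1)^j C(9,j)·(9−j)!.
Computing: 362880 − 362880 + 181440 − 60480 + 15120 − 3024 + 504 − 72 + 9 − 1 = 133496.

133496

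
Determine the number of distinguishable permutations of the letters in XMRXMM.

60

The 6 letters of XMRXMM have repeats: M appearing 3 times and X appearing twice.
The number of distinct arrangements is 6!/(3!·2!) = 720/12 = 60.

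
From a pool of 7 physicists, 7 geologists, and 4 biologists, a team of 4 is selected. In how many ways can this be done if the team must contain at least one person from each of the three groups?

Total 4-person selections from all 18: C(18,4) = 3060.
Selections missing a whole group: no physicists → C(11,4) = 330; no geologists → C(11,4) = 330; no biologists → C(14,4) = 1001.
Add back selections omitting two groups (i.e. drawn from a single group): C(7,4) + C(7,4) + C(4,4) = 71.
By inclusion–exclusion: 3060 − 1661 + 71 = 1470.

1470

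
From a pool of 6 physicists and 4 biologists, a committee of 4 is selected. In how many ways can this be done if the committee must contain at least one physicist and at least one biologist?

With no constraint there are C(10,4) = 210 possible selections.
Subtract selections that omit an entire group: no physicists → C(4,4) = 1; no biologists → C(6,4) = 15.
Both groups omitted at once is impossible, so 210 − 16 = 194.

194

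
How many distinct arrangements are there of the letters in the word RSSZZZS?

RSSZZZS has 7 letters with S appearing 3 times and Z appearing 3 times.
The number of distinct arrangements is 7!/(3!·3!) = 5040/36 = 140.

140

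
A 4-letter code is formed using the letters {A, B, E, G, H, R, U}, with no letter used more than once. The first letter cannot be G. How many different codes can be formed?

The first letter has 7−1 = 6 choices (anything except G).
The remaining 3 letters are filled from the other 6 symbols without repetition: 6 × 5 × 4 = 120.
Total: 6 × 120 = 720.

720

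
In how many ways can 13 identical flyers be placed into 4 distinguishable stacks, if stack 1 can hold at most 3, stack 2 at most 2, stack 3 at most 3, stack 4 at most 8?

19

By stars and bars, unrestricted non-negative solutions to x_1+…+x_4 = 13 number C(13+3,3) = 560.
Subtract solutions that violate a single cap (substitute x_i' = x_i − (cap_i+1)): x_1 ≥ 4 gives C(12,3) = 220; x_2 ≥ 3 gives C(13,3) = 286; x_3 ≥ 4 gives C(12,3) = 220; x_4 ≥ 9 gives C(7,3) = 35. Together 761.
Add back pairs where two caps are both exceeded: 84 + 56 + 1 + 84 + 4 + 1 = 230.
Subtract triples: 10 + 0 + 0 + 0 = 10.
By inclusion–exclusion the count is 560 − 761 + 230 − 10 = 19.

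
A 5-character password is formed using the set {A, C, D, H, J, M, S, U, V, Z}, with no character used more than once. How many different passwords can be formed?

Choose and order 5 of the 10 symbols: the first character has 10 options, the next 9, and so on down to 6.
10 × 9 × 8 × 7 × 6 = 30240.

30240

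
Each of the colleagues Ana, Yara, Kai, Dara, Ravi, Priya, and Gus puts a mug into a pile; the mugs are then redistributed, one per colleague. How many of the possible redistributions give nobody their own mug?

1854

Let Aᵢ be the assignments in which colleague i gets their own mug. We want the size of the complement of A₁∪…∪A_7.
By inclusion–exclusion this is Σ_{j=0}^{7} (−1)^j C(7,j)·(7−j)!.
Computing: 5040 − 5040 + 2520 − 840 + 210 − 42 + 7 − 1 = 1854.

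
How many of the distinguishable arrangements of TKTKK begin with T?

4

With the first slot taken by T, it remains to arrange the other 4 letters (KTKK).
Those 4 letters have K appearing 3 times, giving (4)!/(3!) = 4.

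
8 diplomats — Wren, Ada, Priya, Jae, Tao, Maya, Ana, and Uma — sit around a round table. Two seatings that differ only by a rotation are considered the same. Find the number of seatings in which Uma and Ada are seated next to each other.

Glue Uma and Ada into a block (2 internal orders). Seating 7 units around a circle gives (6)! arrangements.
So 2 × (6)! = 2 × 720 = 1440.

1440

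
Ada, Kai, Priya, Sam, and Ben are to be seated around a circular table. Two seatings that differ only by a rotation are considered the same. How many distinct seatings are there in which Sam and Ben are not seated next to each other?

12

Without the restriction there are (4)! = 24 seatings.
Seatings with Sam beside Ben: treat them as a block with 2 internal orders, giving 2 × (3)! = 12.
Subtracting, 24 − 12 = 12.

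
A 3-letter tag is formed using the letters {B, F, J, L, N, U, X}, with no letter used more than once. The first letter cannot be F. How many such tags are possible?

The first letter has 7−1 = 6 choices (anything except F).
The remaining 2 letters are filled from the other 6 symbols without repetition: 6 × 5 = 30.
Total: 6 × 30 = 180.

180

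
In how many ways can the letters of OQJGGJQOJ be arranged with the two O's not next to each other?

5880

There are 9!/(3!·2!·2!·2!) = 7560 arrangements of OQJGGJQOJ in total.
Arrangements with the O's together: treat OO as one letter, giving (8)!/(3!·2!·2!) = 1680.
Hence 7560 − 1680 = 5880.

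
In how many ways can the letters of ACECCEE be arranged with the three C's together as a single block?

Treat the 3 copies of C as a single block. The multiset to arrange is then {CCC, A, E, E, E}, 5 items in all.
That gives (5)!/(3!) = 20 arrangements.

20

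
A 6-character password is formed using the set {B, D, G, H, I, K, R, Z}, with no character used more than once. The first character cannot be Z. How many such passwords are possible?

17640

The first character has 8−1 = 7 choices (anything except Z).
The remaining 5 characters are filled from the other 7 symbols without repetition: 7 × 6 × 5 × 4 × 3 = 2520.
Total: 7 × 2520 = 17640.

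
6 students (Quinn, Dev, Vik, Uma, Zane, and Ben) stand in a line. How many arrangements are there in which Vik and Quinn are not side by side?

There are 6! = 720 arrangements in all. If Vik and Quinn are adjacent, merging them into one block gives 2·(5)! = 240 arrangements.
So 720 − 240 = 480 arrangements keep them apart.

480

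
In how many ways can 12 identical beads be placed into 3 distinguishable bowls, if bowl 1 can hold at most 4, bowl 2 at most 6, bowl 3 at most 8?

25

Ignoring the caps, the number of non-negative solutions to x_1+…+x_3 = 12 is C(14,2) = 91.
Subtract solutions that violate a single cap (substitute x_i' = x_i − (cap_i+1)): x_1 ≥ 5 gives C(9,2) = 36; x_2 ≥ 7 gives C(7,2) = 21; x_3 ≥ 9 gives C(5,2) = 10. Together 67.
Add back pairs where two caps are both exceeded: 1 + 0 + 0 = 1.
By inclusion–exclusion the count is 91 − 67 + 1 = 25.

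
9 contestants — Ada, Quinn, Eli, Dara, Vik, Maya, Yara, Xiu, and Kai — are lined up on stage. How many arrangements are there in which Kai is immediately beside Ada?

80640

Glue Kai and Ada into one block (2 internal orders), leaving 8 units to arrange in a row.
So the count is 2·(8)! = 80640.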